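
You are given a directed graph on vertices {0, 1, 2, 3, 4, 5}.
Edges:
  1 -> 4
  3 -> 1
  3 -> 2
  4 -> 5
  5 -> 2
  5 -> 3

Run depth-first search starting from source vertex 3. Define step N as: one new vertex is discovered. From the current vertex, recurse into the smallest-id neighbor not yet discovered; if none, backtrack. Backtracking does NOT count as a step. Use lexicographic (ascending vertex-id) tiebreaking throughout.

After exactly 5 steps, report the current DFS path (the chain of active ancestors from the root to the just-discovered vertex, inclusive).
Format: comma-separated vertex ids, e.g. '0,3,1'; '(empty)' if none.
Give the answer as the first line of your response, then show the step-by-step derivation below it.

3,1,4,5,2

step 1: discover 3; path=3; order=3
step 2: discover 1; path=3>1; order=3,1
step 3: discover 4; path=3>1>4; order=3,1,4
step 4: discover 5; path=3>1>4>5; order=3,1,4,5
step 5: discover 2; path=3>1>4>5>2; order=3,1,4,5,2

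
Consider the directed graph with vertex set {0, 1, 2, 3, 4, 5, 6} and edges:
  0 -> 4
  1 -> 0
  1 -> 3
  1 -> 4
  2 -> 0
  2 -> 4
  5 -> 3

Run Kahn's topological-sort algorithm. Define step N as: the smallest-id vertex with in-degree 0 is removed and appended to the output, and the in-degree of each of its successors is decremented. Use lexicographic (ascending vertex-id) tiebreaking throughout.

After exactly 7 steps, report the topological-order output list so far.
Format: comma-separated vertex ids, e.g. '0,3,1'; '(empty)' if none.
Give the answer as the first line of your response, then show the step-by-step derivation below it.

1,2,0,4,5,3,6

step 1: output 1; order=[1]; indeg=(1,0,0,1,2,0,0)
step 2: output 2; order=[1,2]; indeg=(0,0,0,1,1,0,0)
step 3: output 0; order=[1,2,0]; indeg=(0,0,0,1,0,0,0)
step 4: output 4; order=[1,2,0,4]; indeg=(0,0,0,1,0,0,0)
step 5: output 5; order=[1,2,0,4,5]; indeg=(0,0,0,0,0,0,0)
step 6: output 3; order=[1,2,0,4,5,3]; indeg=(0,0,0,0,0,0,0)
step 7: output 6; order=[1,2,0,4,5,3,6]; indeg=(0,0,0,0,0,0,0)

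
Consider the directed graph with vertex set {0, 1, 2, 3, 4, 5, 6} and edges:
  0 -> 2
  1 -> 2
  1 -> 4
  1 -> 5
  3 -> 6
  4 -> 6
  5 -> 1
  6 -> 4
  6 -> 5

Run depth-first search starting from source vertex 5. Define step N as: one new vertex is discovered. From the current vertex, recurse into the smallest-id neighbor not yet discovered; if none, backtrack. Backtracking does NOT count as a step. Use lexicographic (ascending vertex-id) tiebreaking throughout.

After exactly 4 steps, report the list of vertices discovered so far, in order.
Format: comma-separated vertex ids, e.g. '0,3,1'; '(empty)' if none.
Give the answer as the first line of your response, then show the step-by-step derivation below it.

5,1,2,4

step 1: discover 5; path=5; order=5
step 2: discover 1; path=5>1; order=5,1
step 3: discover 2; path=5>1>2; order=5,1,2
step 4: discover 4; path=5>1>4; order=5,1,2,4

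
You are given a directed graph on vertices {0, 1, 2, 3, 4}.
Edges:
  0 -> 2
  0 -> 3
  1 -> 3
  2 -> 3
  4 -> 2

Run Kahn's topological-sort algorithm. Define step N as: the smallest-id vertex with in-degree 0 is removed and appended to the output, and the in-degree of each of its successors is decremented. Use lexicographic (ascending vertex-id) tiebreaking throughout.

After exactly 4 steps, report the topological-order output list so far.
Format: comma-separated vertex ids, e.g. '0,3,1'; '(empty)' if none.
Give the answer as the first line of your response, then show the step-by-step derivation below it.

0,1,4,2

step 1: output 0; order=[0]; indeg=(0,0,1,2,0)
step 2: output 1; order=[0,1]; indeg=(0,0,1,1,0)
step 3: output 4; order=[0,1,4]; indeg=(0,0,0,1,0)
step 4: output 2; order=[0,1,4,2]; indeg=(0,0,0,0,0)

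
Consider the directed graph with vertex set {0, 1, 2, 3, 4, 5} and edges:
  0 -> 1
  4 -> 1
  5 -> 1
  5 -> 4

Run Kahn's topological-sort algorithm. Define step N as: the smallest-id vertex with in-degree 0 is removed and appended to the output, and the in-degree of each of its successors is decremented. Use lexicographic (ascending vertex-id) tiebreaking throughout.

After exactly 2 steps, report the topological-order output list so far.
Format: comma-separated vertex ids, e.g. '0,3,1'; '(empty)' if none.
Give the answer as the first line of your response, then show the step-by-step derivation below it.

0,2

step 1: output 0; order=[0]; indeg=(0,2,0,0,1,0)
step 2: output 2; order=[0,2]; indeg=(0,2,0,0,1,0)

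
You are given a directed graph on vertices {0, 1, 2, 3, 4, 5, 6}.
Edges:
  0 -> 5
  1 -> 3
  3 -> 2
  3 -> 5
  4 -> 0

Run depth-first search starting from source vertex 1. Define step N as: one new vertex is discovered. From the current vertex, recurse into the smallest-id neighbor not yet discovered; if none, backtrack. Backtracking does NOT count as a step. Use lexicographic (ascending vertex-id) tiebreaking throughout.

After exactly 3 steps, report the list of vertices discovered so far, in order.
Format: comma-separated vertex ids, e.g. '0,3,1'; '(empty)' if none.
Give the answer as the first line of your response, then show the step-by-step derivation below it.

1,3,2

step 1: discover 1; path=1; order=1
step 2: discover 3; path=1>3; order=1,3
step 3: discover 2; path=1>3>2; order=1,3,2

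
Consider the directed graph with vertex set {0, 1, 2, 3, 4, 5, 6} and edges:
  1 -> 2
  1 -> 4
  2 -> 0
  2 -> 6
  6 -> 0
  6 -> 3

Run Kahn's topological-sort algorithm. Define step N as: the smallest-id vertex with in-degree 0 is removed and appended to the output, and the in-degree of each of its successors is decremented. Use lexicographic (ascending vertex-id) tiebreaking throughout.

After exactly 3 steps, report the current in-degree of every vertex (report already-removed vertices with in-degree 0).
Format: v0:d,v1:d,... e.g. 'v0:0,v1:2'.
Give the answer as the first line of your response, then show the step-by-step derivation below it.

v0:1,v1:0,v2:0,v3:1,v4:0,v5:0,v6:0

step 1: output 1; order=[1]; indeg=(2,0,0,1,0,0,1)
step 2: output 2; order=[1,2]; indeg=(1,0,0,1,0,0,0)
step 3: output 4; order=[1,2,4]; indeg=(1,0,0,1,0,0,0)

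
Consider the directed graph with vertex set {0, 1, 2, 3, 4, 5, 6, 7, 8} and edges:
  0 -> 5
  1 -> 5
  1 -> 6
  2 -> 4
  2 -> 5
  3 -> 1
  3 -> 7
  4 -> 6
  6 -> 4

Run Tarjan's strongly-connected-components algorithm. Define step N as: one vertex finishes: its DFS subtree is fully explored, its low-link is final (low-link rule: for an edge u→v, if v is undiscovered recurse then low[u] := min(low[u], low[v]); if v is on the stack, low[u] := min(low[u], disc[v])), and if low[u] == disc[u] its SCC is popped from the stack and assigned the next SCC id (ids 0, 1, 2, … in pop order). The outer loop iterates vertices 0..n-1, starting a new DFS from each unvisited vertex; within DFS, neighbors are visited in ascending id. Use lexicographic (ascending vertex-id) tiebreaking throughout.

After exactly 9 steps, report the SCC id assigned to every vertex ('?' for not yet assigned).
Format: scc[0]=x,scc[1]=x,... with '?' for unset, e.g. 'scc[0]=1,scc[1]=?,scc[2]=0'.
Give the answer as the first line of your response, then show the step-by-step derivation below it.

scc[0]=1,scc[1]=3,scc[2]=4,scc[3]=6,scc[4]=2,scc[5]=0,scc[6]=2,scc[7]=5,scc[8]=7

step 1: low=(low[0]=0,low[1]=?,low[2]=?,low[3]=?,low[4]=?,low[5]=1,low[6]=?,low[7]=?,low[8]=?); scc=(scc[0]=?,scc[1]=?,scc[2]=?,scc[3]=?,scc[4]=?,scc[5]=0,scc[6]=?,scc[7]=?,scc[8]=?)
step 2: low=(low[0]=0,low[1]=?,low[2]=?,low[3]=?,low[4]=?,low[5]=1,low[6]=?,low[7]=?,low[8]=?); scc=(scc[0]=1,scc[1]=?,scc[2]=?,scc[3]=?,scc[4]=?,scc[5]=0,scc[6]=?,scc[7]=?,scc[8]=?)
step 3: low=(low[0]=0,low[1]=2,low[2]=?,low[3]=?,low[4]=3,low[5]=1,low[6]=3,low[7]=?,low[8]=?); scc=(scc[0]=1,scc[1]=?,scc[2]=?,scc[3]=?,scc[4]=?,scc[5]=0,scc[6]=?,scc[7]=?,scc[8]=?)
step 4: low=(low[0]=0,low[1]=2,low[2]=?,low[3]=?,low[4]=3,low[5]=1,low[6]=3,low[7]=?,low[8]=?); scc=(scc[0]=1,scc[1]=?,scc[2]=?,scc[3]=?,scc[4]=2,scc[5]=0,scc[6]=2,scc[7]=?,scc[8]=?)
step 5: low=(low[0]=0,low[1]=2,low[2]=?,low[3]=?,low[4]=3,low[5]=1,low[6]=3,low[7]=?,low[8]=?); scc=(scc[0]=1,scc[1]=3,scc[2]=?,scc[3]=?,scc[4]=2,scc[5]=0,scc[6]=2,scc[7]=?,scc[8]=?)
step 6: low=(low[0]=0,low[1]=2,low[2]=5,low[3]=?,low[4]=3,low[5]=1,low[6]=3,low[7]=?,low[8]=?); scc=(scc[0]=1,scc[1]=3,scc[2]=4,scc[3]=?,scc[4]=2,scc[5]=0,scc[6]=2,scc[7]=?,scc[8]=?)
step 7: low=(low[0]=0,low[1]=2,low[2]=5,low[3]=6,low[4]=3,low[5]=1,low[6]=3,low[7]=7,low[8]=?); scc=(scc[0]=1,scc[1]=3,scc[2]=4,scc[3]=?,scc[4]=2,scc[5]=0,scc[6]=2,scc[7]=5,scc[8]=?)
step 8: low=(low[0]=0,low[1]=2,low[2]=5,low[3]=6,low[4]=3,low[5]=1,low[6]=3,low[7]=7,low[8]=?); scc=(scc[0]=1,scc[1]=3,scc[2]=4,scc[3]=6,scc[4]=2,scc[5]=0,scc[6]=2,scc[7]=5,scc[8]=?)
step 9: low=(low[0]=0,low[1]=2,low[2]=5,low[3]=6,low[4]=3,low[5]=1,low[6]=3,low[7]=7,low[8]=8); scc=(scc[0]=1,scc[1]=3,scc[2]=4,scc[3]=6,scc[4]=2,scc[5]=0,scc[6]=2,scc[7]=5,scc[8]=7)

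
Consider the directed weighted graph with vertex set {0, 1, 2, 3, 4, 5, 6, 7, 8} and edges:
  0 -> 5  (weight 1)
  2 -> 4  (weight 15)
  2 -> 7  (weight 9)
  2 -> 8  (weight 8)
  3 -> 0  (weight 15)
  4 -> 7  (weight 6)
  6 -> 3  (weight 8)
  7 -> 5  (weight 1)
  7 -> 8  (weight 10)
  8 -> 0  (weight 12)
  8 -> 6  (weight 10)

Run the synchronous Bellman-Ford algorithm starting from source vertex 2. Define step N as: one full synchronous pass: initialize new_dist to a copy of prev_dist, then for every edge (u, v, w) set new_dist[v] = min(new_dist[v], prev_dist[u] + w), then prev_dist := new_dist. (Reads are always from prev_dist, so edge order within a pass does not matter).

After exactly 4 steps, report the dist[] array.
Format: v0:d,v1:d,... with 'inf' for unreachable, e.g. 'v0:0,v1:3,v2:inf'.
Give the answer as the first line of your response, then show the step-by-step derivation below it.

v0:20,v1:inf,v2:0,v3:26,v4:15,v5:10,v6:18,v7:9,v8:8

step 1: dist = v0:inf,v1:inf,v2:0,v3:inf,v4:15,v5:inf,v6:inf,v7:9,v8:8
step 2: dist = v0:20,v1:inf,v2:0,v3:inf,v4:15,v5:10,v6:18,v7:9,v8:8
step 3: dist = v0:20,v1:inf,v2:0,v3:26,v4:15,v5:10,v6:18,v7:9,v8:8
step 4: dist = v0:20,v1:inf,v2:0,v3:26,v4:15,v5:10,v6:18,v7:9,v8:8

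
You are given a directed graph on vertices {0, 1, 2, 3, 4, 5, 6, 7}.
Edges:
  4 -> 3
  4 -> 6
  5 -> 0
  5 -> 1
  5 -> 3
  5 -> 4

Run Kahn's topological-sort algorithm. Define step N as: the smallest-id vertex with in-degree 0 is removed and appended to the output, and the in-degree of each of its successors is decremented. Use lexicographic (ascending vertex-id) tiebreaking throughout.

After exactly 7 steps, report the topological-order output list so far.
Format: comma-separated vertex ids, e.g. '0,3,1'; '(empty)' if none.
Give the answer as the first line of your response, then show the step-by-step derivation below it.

2,5,0,1,4,3,6

step 1: output 2; order=[2]; indeg=(1,1,0,2,1,0,1,0)
step 2: output 5; order=[2,5]; indeg=(0,0,0,1,0,0,1,0)
step 3: output 0; order=[2,5,0]; indeg=(0,0,0,1,0,0,1,0)
step 4: output 1; order=[2,5,0,1]; indeg=(0,0,0,1,0,0,1,0)
step 5: output 4; order=[2,5,0,1,4]; indeg=(0,0,0,0,0,0,0,0)
step 6: output 3; order=[2,5,0,1,4,3]; indeg=(0,0,0,0,0,0,0,0)
step 7: output 6; order=[2,5,0,1,4,3,6]; indeg=(0,0,0,0,0,0,0,0)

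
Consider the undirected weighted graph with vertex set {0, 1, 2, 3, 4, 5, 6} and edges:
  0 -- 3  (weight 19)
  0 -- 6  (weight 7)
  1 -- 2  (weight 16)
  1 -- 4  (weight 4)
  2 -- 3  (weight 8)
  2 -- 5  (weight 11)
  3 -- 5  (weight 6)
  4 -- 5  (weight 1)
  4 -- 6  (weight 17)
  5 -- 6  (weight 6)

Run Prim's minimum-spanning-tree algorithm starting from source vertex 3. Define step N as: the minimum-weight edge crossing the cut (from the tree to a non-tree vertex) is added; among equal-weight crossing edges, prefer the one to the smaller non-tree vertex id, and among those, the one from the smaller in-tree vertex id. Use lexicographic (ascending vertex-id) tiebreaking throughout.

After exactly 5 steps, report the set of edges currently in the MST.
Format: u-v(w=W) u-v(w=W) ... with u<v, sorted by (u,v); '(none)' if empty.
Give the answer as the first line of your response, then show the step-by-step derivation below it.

0-6(w=7) 1-4(w=4) 3-5(w=6) 4-5(w=1) 5-6(w=6)

step 1: add edge 3-5 (w=6); MST = {3-5(w=6)}
step 2: add edge 4-5 (w=1); MST = {3-5(w=6) 4-5(w=1)}
step 3: add edge 1-4 (w=4); MST = {1-4(w=4) 3-5(w=6) 4-5(w=1)}
step 4: add edge 5-6 (w=6); MST = {1-4(w=4) 3-5(w=6) 4-5(w=1) 5-6(w=6)}
step 5: add edge 0-6 (w=7); MST = {0-6(w=7) 1-4(w=4) 3-5(w=6) 4-5(w=1) 5-6(w=6)}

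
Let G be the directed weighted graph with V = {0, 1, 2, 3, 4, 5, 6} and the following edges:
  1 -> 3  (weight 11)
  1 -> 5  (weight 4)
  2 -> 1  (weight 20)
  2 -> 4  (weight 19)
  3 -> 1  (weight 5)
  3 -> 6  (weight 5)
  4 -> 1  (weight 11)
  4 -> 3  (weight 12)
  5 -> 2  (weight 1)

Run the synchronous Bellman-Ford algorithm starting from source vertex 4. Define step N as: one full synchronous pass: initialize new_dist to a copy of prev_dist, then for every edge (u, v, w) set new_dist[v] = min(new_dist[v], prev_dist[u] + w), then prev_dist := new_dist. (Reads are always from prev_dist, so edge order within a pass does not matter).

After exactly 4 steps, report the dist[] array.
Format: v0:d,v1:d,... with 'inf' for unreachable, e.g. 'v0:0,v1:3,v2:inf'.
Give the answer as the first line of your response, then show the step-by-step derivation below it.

v0:inf,v1:11,v2:16,v3:12,v4:0,v5:15,v6:17

step 1: dist = v0:inf,v1:11,v2:inf,v3:12,v4:0,v5:inf,v6:inf
step 2: dist = v0:inf,v1:11,v2:inf,v3:12,v4:0,v5:15,v6:17
step 3: dist = v0:inf,v1:11,v2:16,v3:12,v4:0,v5:15,v6:17
step 4: dist = v0:inf,v1:11,v2:16,v3:12,v4:0,v5:15,v6:17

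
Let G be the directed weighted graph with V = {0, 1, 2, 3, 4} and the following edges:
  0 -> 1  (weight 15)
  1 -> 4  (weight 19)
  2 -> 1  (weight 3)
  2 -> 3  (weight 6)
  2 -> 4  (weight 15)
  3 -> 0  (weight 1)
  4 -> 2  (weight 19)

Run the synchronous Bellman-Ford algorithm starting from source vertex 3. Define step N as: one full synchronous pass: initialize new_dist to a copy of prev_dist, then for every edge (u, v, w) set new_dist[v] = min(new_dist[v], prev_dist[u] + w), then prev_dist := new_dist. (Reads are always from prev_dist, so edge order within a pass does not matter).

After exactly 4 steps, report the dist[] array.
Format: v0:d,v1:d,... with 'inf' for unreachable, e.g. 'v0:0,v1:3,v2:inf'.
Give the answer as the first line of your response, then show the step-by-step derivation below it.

v0:1,v1:16,v2:54,v3:0,v4:35

step 1: dist = v0:1,v1:inf,v2:inf,v3:0,v4:inf
step 2: dist = v0:1,v1:16,v2:inf,v3:0,v4:inf
step 3: dist = v0:1,v1:16,v2:inf,v3:0,v4:35
step 4: dist = v0:1,v1:16,v2:54,v3:0,v4:35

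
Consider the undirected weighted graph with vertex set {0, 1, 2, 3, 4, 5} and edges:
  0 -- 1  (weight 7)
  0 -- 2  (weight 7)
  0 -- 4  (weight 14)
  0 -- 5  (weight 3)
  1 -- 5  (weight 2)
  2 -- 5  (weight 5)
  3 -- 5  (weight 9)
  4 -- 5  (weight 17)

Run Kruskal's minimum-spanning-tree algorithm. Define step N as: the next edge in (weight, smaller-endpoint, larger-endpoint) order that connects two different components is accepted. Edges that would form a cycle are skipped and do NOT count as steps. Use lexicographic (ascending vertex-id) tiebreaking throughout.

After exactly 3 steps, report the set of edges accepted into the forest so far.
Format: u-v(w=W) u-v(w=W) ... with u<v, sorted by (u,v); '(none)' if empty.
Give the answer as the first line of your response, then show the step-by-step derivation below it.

0-5(w=3) 1-5(w=2) 2-5(w=5)

step 1: add edge 1-5 (w=2); MST = {1-5(w=2)}
step 2: add edge 0-5 (w=3); MST = {0-5(w=3) 1-5(w=2)}
step 3: add edge 2-5 (w=5); MST = {0-5(w=3) 1-5(w=2) 2-5(w=5)}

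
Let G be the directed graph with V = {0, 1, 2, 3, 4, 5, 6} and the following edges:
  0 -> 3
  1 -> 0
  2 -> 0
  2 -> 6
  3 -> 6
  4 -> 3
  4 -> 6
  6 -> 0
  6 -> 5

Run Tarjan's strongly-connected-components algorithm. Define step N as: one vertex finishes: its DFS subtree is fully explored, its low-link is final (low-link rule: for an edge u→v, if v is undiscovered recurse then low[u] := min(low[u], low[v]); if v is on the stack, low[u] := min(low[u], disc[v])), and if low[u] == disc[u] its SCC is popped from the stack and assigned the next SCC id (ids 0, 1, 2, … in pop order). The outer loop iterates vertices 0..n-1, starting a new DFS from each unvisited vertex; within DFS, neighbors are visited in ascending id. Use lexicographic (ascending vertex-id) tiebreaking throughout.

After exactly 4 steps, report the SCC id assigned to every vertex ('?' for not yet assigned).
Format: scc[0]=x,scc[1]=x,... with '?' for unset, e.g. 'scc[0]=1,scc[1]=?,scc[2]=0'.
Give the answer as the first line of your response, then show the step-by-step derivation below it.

scc[0]=1,scc[1]=?,scc[2]=?,scc[3]=1,scc[4]=?,scc[5]=0,scc[6]=1

step 1: low=(low[0]=0,low[1]=?,low[2]=?,low[3]=1,low[4]=?,low[5]=3,low[6]=0); scc=(scc[0]=?,scc[1]=?,scc[2]=?,scc[3]=?,scc[4]=?,scc[5]=0,scc[6]=?)
step 2: low=(low[0]=0,low[1]=?,low[2]=?,low[3]=1,low[4]=?,low[5]=3,low[6]=0); scc=(scc[0]=?,scc[1]=?,scc[2]=?,scc[3]=?,scc[4]=?,scc[5]=0,scc[6]=?)
step 3: low=(low[0]=0,low[1]=?,low[2]=?,low[3]=0,low[4]=?,low[5]=3,low[6]=0); scc=(scc[0]=?,scc[1]=?,scc[2]=?,scc[3]=?,scc[4]=?,scc[5]=0,scc[6]=?)
step 4: low=(low[0]=0,low[1]=?,low[2]=?,low[3]=0,low[4]=?,low[5]=3,low[6]=0); scc=(scc[0]=1,scc[1]=?,scc[2]=?,scc[3]=1,scc[4]=?,scc[5]=0,scc[6]=1)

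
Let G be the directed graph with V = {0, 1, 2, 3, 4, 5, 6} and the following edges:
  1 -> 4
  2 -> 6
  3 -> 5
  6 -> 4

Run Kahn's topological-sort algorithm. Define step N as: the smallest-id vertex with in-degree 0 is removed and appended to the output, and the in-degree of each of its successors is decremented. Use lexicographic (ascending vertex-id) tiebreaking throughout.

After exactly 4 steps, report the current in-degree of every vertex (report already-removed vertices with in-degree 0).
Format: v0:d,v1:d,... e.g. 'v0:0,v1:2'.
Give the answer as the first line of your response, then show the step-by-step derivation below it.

v0:0,v1:0,v2:0,v3:0,v4:1,v5:0,v6:0

step 1: output 0; order=[0]; indeg=(0,0,0,0,2,1,1)
step 2: output 1; order=[0,1]; indeg=(0,0,0,0,1,1,1)
step 3: output 2; order=[0,1,2]; indeg=(0,0,0,0,1,1,0)
step 4: output 3; order=[0,1,2,3]; indeg=(0,0,0,0,1,0,0)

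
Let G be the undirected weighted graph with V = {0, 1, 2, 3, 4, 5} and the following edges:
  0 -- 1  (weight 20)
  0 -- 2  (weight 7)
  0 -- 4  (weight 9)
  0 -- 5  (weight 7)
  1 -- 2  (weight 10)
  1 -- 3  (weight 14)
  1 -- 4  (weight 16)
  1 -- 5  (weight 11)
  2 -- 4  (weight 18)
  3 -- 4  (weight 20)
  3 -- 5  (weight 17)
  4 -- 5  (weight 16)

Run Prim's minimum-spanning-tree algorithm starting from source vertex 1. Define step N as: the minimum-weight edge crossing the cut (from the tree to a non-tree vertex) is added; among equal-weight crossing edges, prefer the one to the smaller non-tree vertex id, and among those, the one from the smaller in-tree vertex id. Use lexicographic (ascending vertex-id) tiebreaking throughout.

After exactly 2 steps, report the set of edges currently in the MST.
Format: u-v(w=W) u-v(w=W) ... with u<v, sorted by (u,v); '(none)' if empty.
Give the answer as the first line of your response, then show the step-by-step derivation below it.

0-2(w=7) 1-2(w=10)

step 1: add edge 1-2 (w=10); MST = {1-2(w=10)}
step 2: add edge 0-2 (w=7); MST = {0-2(w=7) 1-2(w=10)}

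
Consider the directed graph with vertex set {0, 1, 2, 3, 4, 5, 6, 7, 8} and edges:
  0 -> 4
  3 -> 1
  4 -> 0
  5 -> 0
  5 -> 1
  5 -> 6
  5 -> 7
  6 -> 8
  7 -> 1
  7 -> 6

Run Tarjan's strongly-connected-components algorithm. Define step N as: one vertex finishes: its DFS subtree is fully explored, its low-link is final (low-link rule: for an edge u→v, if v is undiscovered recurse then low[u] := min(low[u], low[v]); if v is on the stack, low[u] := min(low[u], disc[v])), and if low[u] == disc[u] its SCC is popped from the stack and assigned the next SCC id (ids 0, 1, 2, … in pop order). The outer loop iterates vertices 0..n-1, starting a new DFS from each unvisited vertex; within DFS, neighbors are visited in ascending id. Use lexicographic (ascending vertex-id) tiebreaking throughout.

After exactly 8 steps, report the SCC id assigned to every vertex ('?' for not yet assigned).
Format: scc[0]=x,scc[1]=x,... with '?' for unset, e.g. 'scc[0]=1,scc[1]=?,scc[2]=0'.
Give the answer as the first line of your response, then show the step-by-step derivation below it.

scc[0]=0,scc[1]=1,scc[2]=2,scc[3]=3,scc[4]=0,scc[5]=?,scc[6]=5,scc[7]=6,scc[8]=4

step 1: low=(low[0]=0,low[1]=?,low[2]=?,low[3]=?,low[4]=0,low[5]=?,low[6]=?,low[7]=?,low[8]=?); scc=(scc[0]=?,scc[1]=?,scc[2]=?,scc[3]=?,scc[4]=?,scc[5]=?,scc[6]=?,scc[7]=?,scc[8]=?)
step 2: low=(low[0]=0,low[1]=?,low[2]=?,low[3]=?,low[4]=0,low[5]=?,low[6]=?,low[7]=?,low[8]=?); scc=(scc[0]=0,scc[1]=?,scc[2]=?,scc[3]=?,scc[4]=0,scc[5]=?,scc[6]=?,scc[7]=?,scc[8]=?)
step 3: low=(low[0]=0,low[1]=2,low[2]=?,low[3]=?,low[4]=0,low[5]=?,low[6]=?,low[7]=?,low[8]=?); scc=(scc[0]=0,scc[1]=1,scc[2]=?,scc[3]=?,scc[4]=0,scc[5]=?,scc[6]=?,scc[7]=?,scc[8]=?)
step 4: low=(low[0]=0,low[1]=2,low[2]=3,low[3]=?,low[4]=0,low[5]=?,low[6]=?,low[7]=?,low[8]=?); scc=(scc[0]=0,scc[1]=1,scc[2]=2,scc[3]=?,scc[4]=0,scc[5]=?,scc[6]=?,scc[7]=?,scc[8]=?)
step 5: low=(low[0]=0,low[1]=2,low[2]=3,low[3]=4,low[4]=0,low[5]=?,low[6]=?,low[7]=?,low[8]=?); scc=(scc[0]=0,scc[1]=1,scc[2]=2,scc[3]=3,scc[4]=0,scc[5]=?,scc[6]=?,scc[7]=?,scc[8]=?)
step 6: low=(low[0]=0,low[1]=2,low[2]=3,low[3]=4,low[4]=0,low[5]=5,low[6]=6,low[7]=?,low[8]=7); scc=(scc[0]=0,scc[1]=1,scc[2]=2,scc[3]=3,scc[4]=0,scc[5]=?,scc[6]=?,scc[7]=?,scc[8]=4)
step 7: low=(low[0]=0,low[1]=2,low[2]=3,low[3]=4,low[4]=0,low[5]=5,low[6]=6,low[7]=?,low[8]=7); scc=(scc[0]=0,scc[1]=1,scc[2]=2,scc[3]=3,scc[4]=0,scc[5]=?,scc[6]=5,scc[7]=?,scc[8]=4)
step 8: low=(low[0]=0,low[1]=2,low[2]=3,low[3]=4,low[4]=0,low[5]=5,low[6]=6,low[7]=8,low[8]=7); scc=(scc[0]=0,scc[1]=1,scc[2]=2,scc[3]=3,scc[4]=0,scc[5]=?,scc[6]=5,scc[7]=6,scc[8]=4)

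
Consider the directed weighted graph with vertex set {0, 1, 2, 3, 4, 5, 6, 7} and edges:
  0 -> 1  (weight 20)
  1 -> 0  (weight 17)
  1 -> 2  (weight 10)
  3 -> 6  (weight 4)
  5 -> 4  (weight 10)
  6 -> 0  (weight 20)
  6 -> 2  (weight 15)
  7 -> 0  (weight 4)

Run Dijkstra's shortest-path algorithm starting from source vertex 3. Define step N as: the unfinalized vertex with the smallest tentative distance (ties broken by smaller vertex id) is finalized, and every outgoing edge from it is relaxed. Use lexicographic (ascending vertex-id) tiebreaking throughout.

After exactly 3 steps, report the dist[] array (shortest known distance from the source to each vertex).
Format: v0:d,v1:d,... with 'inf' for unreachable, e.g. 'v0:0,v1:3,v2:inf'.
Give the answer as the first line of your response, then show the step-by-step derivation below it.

v0:24,v1:inf,v2:19,v3:0,v4:inf,v5:inf,v6:4,v7:inf

step 1: dist = v0:inf,v1:inf,v2:inf,v3:0,v4:inf,v5:inf,v6:4,v7:inf
step 2: dist = v0:24,v1:inf,v2:19,v3:0,v4:inf,v5:inf,v6:4,v7:inf
step 3: dist = v0:24,v1:inf,v2:19,v3:0,v4:inf,v5:inf,v6:4,v7:inf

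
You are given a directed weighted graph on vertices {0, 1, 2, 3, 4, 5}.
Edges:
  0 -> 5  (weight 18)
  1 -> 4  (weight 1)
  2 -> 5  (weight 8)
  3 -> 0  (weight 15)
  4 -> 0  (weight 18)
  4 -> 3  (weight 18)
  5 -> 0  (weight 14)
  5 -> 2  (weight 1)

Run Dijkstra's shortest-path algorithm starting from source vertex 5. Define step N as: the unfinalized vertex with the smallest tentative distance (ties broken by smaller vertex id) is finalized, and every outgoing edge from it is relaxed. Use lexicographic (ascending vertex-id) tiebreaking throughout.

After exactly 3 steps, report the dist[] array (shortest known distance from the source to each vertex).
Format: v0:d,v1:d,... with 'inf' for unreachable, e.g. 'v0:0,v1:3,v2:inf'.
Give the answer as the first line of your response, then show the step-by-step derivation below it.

v0:14,v1:inf,v2:1,v3:inf,v4:inf,v5:0

step 1: dist = v0:14,v1:inf,v2:1,v3:inf,v4:inf,v5:0
step 2: dist = v0:14,v1:inf,v2:1,v3:inf,v4:inf,v5:0
step 3: dist = v0:14,v1:inf,v2:1,v3:inf,v4:inf,v5:0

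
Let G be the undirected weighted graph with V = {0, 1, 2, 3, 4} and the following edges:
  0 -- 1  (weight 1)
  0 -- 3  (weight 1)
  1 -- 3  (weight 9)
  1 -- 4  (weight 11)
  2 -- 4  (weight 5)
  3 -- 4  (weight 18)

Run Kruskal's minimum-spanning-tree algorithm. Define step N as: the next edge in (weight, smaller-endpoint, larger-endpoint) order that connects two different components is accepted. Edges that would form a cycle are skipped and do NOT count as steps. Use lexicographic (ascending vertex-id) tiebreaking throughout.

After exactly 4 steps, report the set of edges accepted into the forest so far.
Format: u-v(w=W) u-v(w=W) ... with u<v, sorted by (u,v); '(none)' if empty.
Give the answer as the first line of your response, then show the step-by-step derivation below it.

0-1(w=1) 0-3(w=1) 1-4(w=11) 2-4(w=5)

step 1: add edge 0-1 (w=1); MST = {0-1(w=1)}
step 2: add edge 0-3 (w=1); MST = {0-1(w=1) 0-3(w=1)}
step 3: add edge 2-4 (w=5); MST = {0-1(w=1) 0-3(w=1) 2-4(w=5)}
step 4: add edge 1-4 (w=11); MST = {0-1(w=1) 0-3(w=1) 1-4(w=11) 2-4(w=5)}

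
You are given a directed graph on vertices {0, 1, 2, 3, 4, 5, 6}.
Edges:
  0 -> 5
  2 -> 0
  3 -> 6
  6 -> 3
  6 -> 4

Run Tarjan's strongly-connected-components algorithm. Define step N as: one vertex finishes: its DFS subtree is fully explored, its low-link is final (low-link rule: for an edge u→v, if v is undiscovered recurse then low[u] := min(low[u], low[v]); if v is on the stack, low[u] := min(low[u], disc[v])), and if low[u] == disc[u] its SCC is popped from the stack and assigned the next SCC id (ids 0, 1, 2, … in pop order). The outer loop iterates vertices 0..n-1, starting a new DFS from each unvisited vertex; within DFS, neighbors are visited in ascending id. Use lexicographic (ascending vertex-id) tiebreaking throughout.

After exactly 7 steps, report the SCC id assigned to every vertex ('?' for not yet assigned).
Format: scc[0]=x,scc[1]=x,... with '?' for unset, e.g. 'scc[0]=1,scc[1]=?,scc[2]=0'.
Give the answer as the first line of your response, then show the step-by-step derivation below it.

scc[0]=1,scc[1]=2,scc[2]=3,scc[3]=5,scc[4]=4,scc[5]=0,scc[6]=5

step 1: low=(low[0]=0,low[1]=?,low[2]=?,low[3]=?,low[4]=?,low[5]=1,low[6]=?); scc=(scc[0]=?,scc[1]=?,scc[2]=?,scc[3]=?,scc[4]=?,scc[5]=0,scc[6]=?)
step 2: low=(low[0]=0,low[1]=?,low[2]=?,low[3]=?,low[4]=?,low[5]=1,low[6]=?); scc=(scc[0]=1,scc[1]=?,scc[2]=?,scc[3]=?,scc[4]=?,scc[5]=0,scc[6]=?)
step 3: low=(low[0]=0,low[1]=2,low[2]=?,low[3]=?,low[4]=?,low[5]=1,low[6]=?); scc=(scc[0]=1,scc[1]=2,scc[2]=?,scc[3]=?,scc[4]=?,scc[5]=0,scc[6]=?)
step 4: low=(low[0]=0,low[1]=2,low[2]=3,low[3]=?,low[4]=?,low[5]=1,low[6]=?); scc=(scc[0]=1,scc[1]=2,scc[2]=3,scc[3]=?,scc[4]=?,scc[5]=0,scc[6]=?)
step 5: low=(low[0]=0,low[1]=2,low[2]=3,low[3]=4,low[4]=6,low[5]=1,low[6]=4); scc=(scc[0]=1,scc[1]=2,scc[2]=3,scc[3]=?,scc[4]=4,scc[5]=0,scc[6]=?)
step 6: low=(low[0]=0,low[1]=2,low[2]=3,low[3]=4,low[4]=6,low[5]=1,low[6]=4); scc=(scc[0]=1,scc[1]=2,scc[2]=3,scc[3]=?,scc[4]=4,scc[5]=0,scc[6]=?)
step 7: low=(low[0]=0,low[1]=2,low[2]=3,low[3]=4,low[4]=6,low[5]=1,low[6]=4); scc=(scc[0]=1,scc[1]=2,scc[2]=3,scc[3]=5,scc[4]=4,scc[5]=0,scc[6]=5)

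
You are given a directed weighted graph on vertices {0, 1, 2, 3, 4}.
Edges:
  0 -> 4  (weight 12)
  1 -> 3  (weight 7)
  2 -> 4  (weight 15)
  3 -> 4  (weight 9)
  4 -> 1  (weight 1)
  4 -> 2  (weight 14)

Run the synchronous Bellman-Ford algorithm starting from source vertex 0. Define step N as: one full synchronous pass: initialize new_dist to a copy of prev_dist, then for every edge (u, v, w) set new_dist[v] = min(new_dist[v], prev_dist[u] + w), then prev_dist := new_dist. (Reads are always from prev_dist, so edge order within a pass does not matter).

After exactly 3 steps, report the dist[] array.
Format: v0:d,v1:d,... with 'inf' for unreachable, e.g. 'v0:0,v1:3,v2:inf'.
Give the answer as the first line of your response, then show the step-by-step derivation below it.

v0:0,v1:13,v2:26,v3:20,v4:12

step 1: dist = v0:0,v1:inf,v2:inf,v3:inf,v4:12
step 2: dist = v0:0,v1:13,v2:26,v3:inf,v4:12
step 3: dist = v0:0,v1:13,v2:26,v3:20,v4:12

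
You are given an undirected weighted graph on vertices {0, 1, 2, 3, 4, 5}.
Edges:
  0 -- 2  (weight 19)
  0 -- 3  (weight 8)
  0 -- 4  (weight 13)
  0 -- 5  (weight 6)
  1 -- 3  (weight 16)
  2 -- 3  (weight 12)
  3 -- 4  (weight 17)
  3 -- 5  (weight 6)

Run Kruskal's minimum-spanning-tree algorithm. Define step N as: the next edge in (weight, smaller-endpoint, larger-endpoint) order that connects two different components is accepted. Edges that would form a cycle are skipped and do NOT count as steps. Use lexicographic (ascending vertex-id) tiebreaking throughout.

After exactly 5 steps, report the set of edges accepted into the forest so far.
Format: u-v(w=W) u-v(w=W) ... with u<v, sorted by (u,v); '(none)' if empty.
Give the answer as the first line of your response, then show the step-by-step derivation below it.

0-4(w=13) 0-5(w=6) 1-3(w=16) 2-3(w=12) 3-5(w=6)

step 1: add edge 0-5 (w=6); MST = {0-5(w=6)}
step 2: add edge 3-5 (w=6); MST = {0-5(w=6) 3-5(w=6)}
step 3: add edge 2-3 (w=12); MST = {0-5(w=6) 2-3(w=12) 3-5(w=6)}
step 4: add edge 0-4 (w=13); MST = {0-4(w=13) 0-5(w=6) 2-3(w=12) 3-5(w=6)}
step 5: add edge 1-3 (w=16); MST = {0-4(w=13) 0-5(w=6) 1-3(w=16) 2-3(w=12) 3-5(w=6)}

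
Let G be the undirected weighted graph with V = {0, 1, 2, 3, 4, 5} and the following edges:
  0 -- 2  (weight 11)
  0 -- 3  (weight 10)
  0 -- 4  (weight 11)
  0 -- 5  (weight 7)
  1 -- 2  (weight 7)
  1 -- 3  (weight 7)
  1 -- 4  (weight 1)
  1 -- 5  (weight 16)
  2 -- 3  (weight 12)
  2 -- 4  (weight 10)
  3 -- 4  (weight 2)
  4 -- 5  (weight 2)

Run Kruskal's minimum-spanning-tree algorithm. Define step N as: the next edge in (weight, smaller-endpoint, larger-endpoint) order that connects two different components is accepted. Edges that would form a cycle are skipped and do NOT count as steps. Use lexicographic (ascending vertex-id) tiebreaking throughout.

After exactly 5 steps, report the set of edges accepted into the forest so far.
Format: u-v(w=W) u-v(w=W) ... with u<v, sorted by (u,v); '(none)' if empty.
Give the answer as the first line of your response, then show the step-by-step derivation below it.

0-5(w=7) 1-2(w=7) 1-4(w=1) 3-4(w=2) 4-5(w=2)

step 1: add edge 1-4 (w=1); MST = {1-4(w=1)}
step 2: add edge 3-4 (w=2); MST = {1-4(w=1) 3-4(w=2)}
step 3: add edge 4-5 (w=2); MST = {1-4(w=1) 3-4(w=2) 4-5(w=2)}
step 4: add edge 0-5 (w=7); MST = {0-5(w=7) 1-4(w=1) 3-4(w=2) 4-5(w=2)}
step 5: add edge 1-2 (w=7); MST = {0-5(w=7) 1-2(w=7) 1-4(w=1) 3-4(w=2) 4-5(w=2)}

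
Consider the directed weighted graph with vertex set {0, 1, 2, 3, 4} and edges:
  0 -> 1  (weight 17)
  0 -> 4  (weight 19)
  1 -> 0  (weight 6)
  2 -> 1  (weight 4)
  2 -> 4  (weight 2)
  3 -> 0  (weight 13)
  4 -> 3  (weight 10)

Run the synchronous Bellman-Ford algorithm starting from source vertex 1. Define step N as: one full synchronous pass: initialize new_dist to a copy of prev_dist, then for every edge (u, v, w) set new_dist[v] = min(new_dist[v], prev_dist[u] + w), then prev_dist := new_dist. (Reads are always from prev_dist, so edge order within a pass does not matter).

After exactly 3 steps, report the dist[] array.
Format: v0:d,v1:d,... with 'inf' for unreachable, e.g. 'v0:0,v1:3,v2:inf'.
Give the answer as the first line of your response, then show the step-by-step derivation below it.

v0:6,v1:0,v2:inf,v3:35,v4:25

step 1: dist = v0:6,v1:0,v2:inf,v3:inf,v4:inf
step 2: dist = v0:6,v1:0,v2:inf,v3:inf,v4:25
step 3: dist = v0:6,v1:0,v2:inf,v3:35,v4:25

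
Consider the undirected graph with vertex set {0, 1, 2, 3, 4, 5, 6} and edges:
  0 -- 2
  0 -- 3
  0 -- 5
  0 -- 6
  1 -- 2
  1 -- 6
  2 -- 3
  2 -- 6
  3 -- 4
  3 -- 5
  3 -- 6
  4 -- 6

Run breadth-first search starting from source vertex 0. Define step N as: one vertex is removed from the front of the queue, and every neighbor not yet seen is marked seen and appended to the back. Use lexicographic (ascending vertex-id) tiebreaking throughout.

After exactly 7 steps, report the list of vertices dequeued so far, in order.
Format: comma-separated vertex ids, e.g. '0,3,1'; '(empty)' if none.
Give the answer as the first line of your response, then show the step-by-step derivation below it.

0,2,3,5,6,1,4

step 1: dequeue 0; queue=[2,3,5,6]; order=0
step 2: dequeue 2; queue=[3,5,6,1]; order=0,2
step 3: dequeue 3; queue=[5,6,1,4]; order=0,2,3
step 4: dequeue 5; queue=[6,1,4]; order=0,2,3,5
step 5: dequeue 6; queue=[1,4]; order=0,2,3,5,6
step 6: dequeue 1; queue=[4]; order=0,2,3,5,6,1
step 7: dequeue 4; queue=[(empty)]; order=0,2,3,5,6,1,4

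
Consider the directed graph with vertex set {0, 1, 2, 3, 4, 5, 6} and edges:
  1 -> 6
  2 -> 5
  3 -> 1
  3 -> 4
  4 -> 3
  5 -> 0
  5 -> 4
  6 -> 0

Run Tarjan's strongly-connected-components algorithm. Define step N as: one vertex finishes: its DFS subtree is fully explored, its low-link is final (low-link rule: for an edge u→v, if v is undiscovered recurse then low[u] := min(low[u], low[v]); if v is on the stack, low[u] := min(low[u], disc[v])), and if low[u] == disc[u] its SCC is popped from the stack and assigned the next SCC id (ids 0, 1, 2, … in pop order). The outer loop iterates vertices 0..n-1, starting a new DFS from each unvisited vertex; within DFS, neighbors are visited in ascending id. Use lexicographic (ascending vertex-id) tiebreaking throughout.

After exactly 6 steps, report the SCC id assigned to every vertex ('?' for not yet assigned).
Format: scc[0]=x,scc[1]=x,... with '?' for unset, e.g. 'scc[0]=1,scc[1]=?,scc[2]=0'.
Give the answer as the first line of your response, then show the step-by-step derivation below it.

scc[0]=0,scc[1]=2,scc[2]=?,scc[3]=3,scc[4]=3,scc[5]=4,scc[6]=1

step 1: low=(low[0]=0,low[1]=?,low[2]=?,low[3]=?,low[4]=?,low[5]=?,low[6]=?); scc=(scc[0]=0,scc[1]=?,scc[2]=?,scc[3]=?,scc[4]=?,scc[5]=?,scc[6]=?)
step 2: low=(low[0]=0,low[1]=1,low[2]=?,low[3]=?,low[4]=?,low[5]=?,low[6]=2); scc=(scc[0]=0,scc[1]=?,scc[2]=?,scc[3]=?,scc[4]=?,scc[5]=?,scc[6]=1)
step 3: low=(low[0]=0,low[1]=1,low[2]=?,low[3]=?,low[4]=?,low[5]=?,low[6]=2); scc=(scc[0]=0,scc[1]=2,scc[2]=?,scc[3]=?,scc[4]=?,scc[5]=?,scc[6]=1)
step 4: low=(low[0]=0,low[1]=1,low[2]=3,low[3]=5,low[4]=5,low[5]=4,low[6]=2); scc=(scc[0]=0,scc[1]=2,scc[2]=?,scc[3]=?,scc[4]=?,scc[5]=?,scc[6]=1)
step 5: low=(low[0]=0,low[1]=1,low[2]=3,low[3]=5,low[4]=5,low[5]=4,low[6]=2); scc=(scc[0]=0,scc[1]=2,scc[2]=?,scc[3]=3,scc[4]=3,scc[5]=?,scc[6]=1)
step 6: low=(low[0]=0,low[1]=1,low[2]=3,low[3]=5,low[4]=5,low[5]=4,low[6]=2); scc=(scc[0]=0,scc[1]=2,scc[2]=?,scc[3]=3,scc[4]=3,scc[5]=4,scc[6]=1)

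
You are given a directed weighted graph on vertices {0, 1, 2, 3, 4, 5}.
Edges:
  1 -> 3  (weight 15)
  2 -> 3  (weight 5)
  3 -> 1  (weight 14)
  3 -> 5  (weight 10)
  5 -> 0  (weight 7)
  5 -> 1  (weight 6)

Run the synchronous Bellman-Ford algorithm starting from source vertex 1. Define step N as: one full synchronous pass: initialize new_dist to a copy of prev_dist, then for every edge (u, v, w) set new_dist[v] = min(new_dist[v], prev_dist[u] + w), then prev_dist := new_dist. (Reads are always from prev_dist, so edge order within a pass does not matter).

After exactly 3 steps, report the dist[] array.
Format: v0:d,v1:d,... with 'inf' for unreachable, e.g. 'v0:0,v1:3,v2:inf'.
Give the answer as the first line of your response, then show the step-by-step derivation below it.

v0:32,v1:0,v2:inf,v3:15,v4:inf,v5:25

step 1: dist = v0:inf,v1:0,v2:inf,v3:15,v4:inf,v5:inf
step 2: dist = v0:inf,v1:0,v2:inf,v3:15,v4:inf,v5:25
step 3: dist = v0:32,v1:0,v2:inf,v3:15,v4:inf,v5:25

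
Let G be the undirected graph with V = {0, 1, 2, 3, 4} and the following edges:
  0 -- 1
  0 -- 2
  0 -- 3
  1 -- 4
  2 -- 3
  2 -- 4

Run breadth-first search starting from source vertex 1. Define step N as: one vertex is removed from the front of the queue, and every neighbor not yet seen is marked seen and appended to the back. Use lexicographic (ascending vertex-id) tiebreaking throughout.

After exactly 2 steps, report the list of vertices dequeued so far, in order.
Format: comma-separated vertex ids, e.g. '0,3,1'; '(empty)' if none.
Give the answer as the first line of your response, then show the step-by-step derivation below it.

1,0

step 1: dequeue 1; queue=[0,4]; order=1
step 2: dequeue 0; queue=[4,2,3]; order=1,0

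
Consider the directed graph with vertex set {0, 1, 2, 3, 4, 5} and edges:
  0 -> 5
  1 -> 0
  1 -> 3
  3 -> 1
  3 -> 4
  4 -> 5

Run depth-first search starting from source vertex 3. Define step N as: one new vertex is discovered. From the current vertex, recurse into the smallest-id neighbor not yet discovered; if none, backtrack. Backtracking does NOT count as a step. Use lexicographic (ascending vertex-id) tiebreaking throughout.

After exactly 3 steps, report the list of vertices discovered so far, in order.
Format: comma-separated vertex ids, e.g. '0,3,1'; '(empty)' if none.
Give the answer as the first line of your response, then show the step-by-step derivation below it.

3,1,0

step 1: discover 3; path=3; order=3
step 2: discover 1; path=3>1; order=3,1
step 3: discover 0; path=3>1>0; order=3,1,0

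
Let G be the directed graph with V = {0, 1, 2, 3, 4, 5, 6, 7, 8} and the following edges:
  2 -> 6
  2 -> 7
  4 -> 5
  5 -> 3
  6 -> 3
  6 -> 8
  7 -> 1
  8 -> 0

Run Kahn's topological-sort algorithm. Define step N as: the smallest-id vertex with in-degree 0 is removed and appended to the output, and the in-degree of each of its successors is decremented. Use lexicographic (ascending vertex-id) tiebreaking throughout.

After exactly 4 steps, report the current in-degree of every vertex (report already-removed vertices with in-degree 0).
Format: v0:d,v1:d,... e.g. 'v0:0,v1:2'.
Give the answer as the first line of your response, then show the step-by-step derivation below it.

v0:1,v1:1,v2:0,v3:0,v4:0,v5:0,v6:0,v7:0,v8:0

step 1: output 2; order=[2]; indeg=(1,1,0,2,0,1,0,0,1)
step 2: output 4; order=[2,4]; indeg=(1,1,0,2,0,0,0,0,1)
step 3: output 5; order=[2,4,5]; indeg=(1,1,0,1,0,0,0,0,1)
step 4: output 6; order=[2,4,5,6]; indeg=(1,1,0,0,0,0,0,0,0)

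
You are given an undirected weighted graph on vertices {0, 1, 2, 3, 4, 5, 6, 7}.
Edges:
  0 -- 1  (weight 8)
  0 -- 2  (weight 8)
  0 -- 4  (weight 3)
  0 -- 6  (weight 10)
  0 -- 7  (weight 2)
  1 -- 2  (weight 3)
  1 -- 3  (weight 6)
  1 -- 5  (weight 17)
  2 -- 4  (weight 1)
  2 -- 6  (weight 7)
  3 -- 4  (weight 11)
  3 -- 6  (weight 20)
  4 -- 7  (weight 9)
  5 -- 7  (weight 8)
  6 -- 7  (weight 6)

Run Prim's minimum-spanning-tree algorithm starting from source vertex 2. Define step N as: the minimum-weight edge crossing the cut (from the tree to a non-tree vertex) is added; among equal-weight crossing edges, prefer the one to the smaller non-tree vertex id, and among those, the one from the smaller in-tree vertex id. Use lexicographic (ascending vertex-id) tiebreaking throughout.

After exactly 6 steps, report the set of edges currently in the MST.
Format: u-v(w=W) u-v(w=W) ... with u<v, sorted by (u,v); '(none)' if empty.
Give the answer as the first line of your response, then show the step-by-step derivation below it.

0-4(w=3) 0-7(w=2) 1-2(w=3) 1-3(w=6) 2-4(w=1) 6-7(w=6)

step 1: add edge 2-4 (w=1); MST = {2-4(w=1)}
step 2: add edge 0-4 (w=3); MST = {0-4(w=3) 2-4(w=1)}
step 3: add edge 0-7 (w=2); MST = {0-4(w=3) 0-7(w=2) 2-4(w=1)}
step 4: add edge 1-2 (w=3); MST = {0-4(w=3) 0-7(w=2) 1-2(w=3) 2-4(w=1)}
step 5: add edge 1-3 (w=6); MST = {0-4(w=3) 0-7(w=2) 1-2(w=3) 1-3(w=6) 2-4(w=1)}
step 6: add edge 6-7 (w=6); MST = {0-4(w=3) 0-7(w=2) 1-2(w=3) 1-3(w=6) 2-4(w=1) 6-7(w=6)}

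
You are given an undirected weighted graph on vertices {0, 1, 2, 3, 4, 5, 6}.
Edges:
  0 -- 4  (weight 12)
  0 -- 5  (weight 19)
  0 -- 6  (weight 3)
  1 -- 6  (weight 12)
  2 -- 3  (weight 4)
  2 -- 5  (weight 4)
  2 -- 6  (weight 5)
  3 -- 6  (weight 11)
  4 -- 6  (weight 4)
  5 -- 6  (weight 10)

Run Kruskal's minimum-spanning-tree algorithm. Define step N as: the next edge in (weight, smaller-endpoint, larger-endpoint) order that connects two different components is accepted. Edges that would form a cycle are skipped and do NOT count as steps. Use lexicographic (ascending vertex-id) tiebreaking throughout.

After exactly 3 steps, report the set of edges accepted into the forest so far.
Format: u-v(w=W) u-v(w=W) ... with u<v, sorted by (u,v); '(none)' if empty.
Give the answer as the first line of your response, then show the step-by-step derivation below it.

0-6(w=3) 2-3(w=4) 2-5(w=4)

step 1: add edge 0-6 (w=3); MST = {0-6(w=3)}
step 2: add edge 2-3 (w=4); MST = {0-6(w=3) 2-3(w=4)}
step 3: add edge 2-5 (w=4); MST = {0-6(w=3) 2-3(w=4) 2-5(w=4)}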